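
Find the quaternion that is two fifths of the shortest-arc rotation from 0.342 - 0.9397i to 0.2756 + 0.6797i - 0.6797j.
0.1019 - 0.9439i + 0.3141j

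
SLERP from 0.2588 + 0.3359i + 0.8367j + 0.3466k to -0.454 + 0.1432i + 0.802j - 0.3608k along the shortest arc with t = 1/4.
0.0753 + 0.3188i + 0.9284j + 0.1755k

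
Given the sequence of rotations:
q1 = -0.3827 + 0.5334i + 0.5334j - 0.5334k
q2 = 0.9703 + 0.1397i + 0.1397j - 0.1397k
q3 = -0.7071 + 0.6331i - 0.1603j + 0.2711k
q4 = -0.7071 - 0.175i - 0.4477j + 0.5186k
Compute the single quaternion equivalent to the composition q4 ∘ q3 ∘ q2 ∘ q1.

q2 · q1 = -0.5949 + 0.4641i + 0.4641j - 0.4641k
q3 · q2 · q1 = 0.327 - 0.7562i + 0.1868j + 0.5351k
q4 · q3 · q2 · q1 = -0.5574 + 0.141i - 0.577j - 0.58k
-0.5574 + 0.141i - 0.577j - 0.58k


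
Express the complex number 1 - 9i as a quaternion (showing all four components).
1 - 9i + 0j + 0k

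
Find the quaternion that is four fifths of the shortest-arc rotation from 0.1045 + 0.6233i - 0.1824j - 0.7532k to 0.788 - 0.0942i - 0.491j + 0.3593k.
-0.6922 + 0.2622i + 0.3982j - 0.5417k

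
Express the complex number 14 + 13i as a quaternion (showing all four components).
14 + 13i + 0j + 0k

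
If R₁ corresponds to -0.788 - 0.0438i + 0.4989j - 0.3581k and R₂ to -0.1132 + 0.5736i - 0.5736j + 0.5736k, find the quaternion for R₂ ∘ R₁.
0.6059 - 0.5278i + 0.5758j - 0.1504k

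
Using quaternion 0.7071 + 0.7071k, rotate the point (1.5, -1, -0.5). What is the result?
(1, 1.5, -0.5)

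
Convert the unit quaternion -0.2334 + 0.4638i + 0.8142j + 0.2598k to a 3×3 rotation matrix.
[[-0.4608, 0.8765, -0.1391], [0.634, 0.4348, 0.6396], [0.6211, 0.2066, -0.7561]]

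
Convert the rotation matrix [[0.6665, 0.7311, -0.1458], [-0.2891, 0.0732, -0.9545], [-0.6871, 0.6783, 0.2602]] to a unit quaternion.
0.7071 + 0.5773i + 0.1914j - 0.3607k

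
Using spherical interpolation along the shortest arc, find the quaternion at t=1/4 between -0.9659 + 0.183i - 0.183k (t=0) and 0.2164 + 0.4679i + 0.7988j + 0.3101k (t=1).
-0.9229 - 0.0013i - 0.2765j - 0.268k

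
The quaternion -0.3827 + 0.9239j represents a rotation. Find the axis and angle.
axis = (0, 1, 0), θ = 5π/4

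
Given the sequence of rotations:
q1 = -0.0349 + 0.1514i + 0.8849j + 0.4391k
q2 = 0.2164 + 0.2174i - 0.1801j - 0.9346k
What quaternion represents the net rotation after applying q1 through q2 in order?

q2 · q1 = 0.5293 + 0.7731i - 0.0392j + 0.3473k
0.5293 + 0.7731i - 0.0392j + 0.3473k


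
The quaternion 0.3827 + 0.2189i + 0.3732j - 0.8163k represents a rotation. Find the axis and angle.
axis = (0.2369, 0.404, -0.8836), θ = 3π/4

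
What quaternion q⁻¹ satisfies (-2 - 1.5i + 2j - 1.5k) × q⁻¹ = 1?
-0.16 + 0.12i - 0.16j + 0.12k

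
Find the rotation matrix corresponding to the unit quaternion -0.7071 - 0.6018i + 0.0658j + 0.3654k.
[[0.7243, 0.4376, -0.5328], [-0.5959, 0.0086, -0.803], [-0.3467, 0.8992, 0.267]]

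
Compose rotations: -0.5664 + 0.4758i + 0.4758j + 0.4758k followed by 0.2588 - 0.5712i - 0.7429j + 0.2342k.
0.3672 - 0.0182i + 0.9271j + 0.0722k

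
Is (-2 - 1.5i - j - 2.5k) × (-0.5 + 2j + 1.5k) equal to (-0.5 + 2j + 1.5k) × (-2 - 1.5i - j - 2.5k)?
No: pq = 6.75 + 4.25i - 1.25j - 4.75k ≠ 6.75 - 2.75i - 5.75j + 1.25k = qp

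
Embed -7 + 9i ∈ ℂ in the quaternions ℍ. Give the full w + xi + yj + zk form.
-7 + 9i + 0j + 0k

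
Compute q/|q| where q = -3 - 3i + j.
-0.6882 - 0.6882i + 0.2294j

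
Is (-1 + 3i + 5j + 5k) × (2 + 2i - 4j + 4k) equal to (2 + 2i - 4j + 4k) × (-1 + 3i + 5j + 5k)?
No: pq = -8 + 44i + 12j - 16k ≠ -8 - 36i + 16j + 28k = qp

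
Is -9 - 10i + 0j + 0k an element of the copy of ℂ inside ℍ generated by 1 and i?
Yes. The quaternion -9 - 10i has j- and k-coefficients y = z = 0, so it lies in the complex subalgebra spanned by 1 and i.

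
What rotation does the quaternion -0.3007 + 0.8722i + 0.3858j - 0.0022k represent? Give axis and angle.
axis = (0.9145, 0.4045, -0.0023), θ = 215°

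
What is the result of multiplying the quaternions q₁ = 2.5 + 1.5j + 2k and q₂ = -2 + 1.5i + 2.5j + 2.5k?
-13.75 + 2.5i + 6.25j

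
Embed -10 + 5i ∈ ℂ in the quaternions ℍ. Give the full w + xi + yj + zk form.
-10 + 5i + 0j + 0k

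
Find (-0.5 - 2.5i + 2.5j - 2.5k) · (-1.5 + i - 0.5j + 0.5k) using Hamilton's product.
5.75 + 3.25i - 4.75j + 2.25k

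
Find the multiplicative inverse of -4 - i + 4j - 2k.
-0.1081 + 0.027i - 0.1081j + 0.0541k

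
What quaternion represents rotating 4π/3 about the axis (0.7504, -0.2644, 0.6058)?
-0.5 + 0.6499i - 0.229j + 0.5246k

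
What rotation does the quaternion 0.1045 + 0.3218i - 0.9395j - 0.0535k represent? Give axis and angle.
axis = (0.3236, -0.9447, -0.0538), θ = 168°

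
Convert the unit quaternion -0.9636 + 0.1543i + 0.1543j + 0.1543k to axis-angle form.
axis = (√3/3, √3/3, √3/3), θ = 329°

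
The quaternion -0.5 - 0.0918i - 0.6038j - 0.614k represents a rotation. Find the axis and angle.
axis = (-0.106, -0.6972, -0.709), θ = 4π/3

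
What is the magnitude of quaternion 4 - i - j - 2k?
√22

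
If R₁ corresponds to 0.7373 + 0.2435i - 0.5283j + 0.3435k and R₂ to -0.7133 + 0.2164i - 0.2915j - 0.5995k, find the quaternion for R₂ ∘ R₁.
-0.5267 - 0.431i - 0.0584j - 0.7304k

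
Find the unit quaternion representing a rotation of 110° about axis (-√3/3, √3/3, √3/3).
0.5736 - 0.4729i + 0.4729j + 0.4729k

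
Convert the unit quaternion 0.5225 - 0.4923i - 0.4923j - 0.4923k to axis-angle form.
axis = (-√3/3, -√3/3, -√3/3), θ = 117°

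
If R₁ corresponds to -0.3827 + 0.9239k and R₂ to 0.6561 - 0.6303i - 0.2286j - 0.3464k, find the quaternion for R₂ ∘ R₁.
0.0689 + 0.03i + 0.6698j + 0.7387k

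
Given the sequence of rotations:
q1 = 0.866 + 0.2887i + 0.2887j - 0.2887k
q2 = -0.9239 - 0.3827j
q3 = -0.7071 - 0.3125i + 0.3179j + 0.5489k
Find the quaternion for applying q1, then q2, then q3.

q2 · q1 = -0.6896 - 0.1562i - 0.5981j + 0.3772k
q3 · q2 · q1 = 0.4219 + 0.7742i + 0.2358j - 0.4087k
0.4219 + 0.7742i + 0.2358j - 0.4087k


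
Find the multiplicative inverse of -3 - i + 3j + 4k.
-0.0857 + 0.0286i - 0.0857j - 0.1143k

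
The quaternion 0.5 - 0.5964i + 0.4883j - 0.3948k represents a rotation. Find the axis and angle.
axis = (-0.6887, 0.5638, -0.4559), θ = 2π/3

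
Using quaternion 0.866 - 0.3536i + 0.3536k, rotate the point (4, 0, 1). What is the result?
(2.75, 3.062, -0.25)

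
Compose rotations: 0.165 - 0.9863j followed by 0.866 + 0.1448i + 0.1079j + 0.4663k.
0.2493 + 0.4838i - 0.8363j - 0.0659k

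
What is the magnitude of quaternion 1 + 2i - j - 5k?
√31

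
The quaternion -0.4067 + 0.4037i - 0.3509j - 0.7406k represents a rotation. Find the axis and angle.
axis = (0.4419, -0.3841, -0.8107), θ = 228°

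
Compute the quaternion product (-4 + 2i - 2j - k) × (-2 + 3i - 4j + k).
-5 - 22i + 15j - 4k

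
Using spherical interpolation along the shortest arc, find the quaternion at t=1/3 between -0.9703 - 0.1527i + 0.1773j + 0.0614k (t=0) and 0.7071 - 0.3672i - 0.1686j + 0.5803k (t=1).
-0.9655 + 0.0284i + 0.1913j - 0.1745k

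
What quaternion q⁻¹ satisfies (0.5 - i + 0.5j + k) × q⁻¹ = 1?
0.2 + 0.4i - 0.2j - 0.4k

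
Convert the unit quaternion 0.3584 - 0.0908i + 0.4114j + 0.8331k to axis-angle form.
axis = (-0.0973, 0.4407, 0.8924), θ = 138°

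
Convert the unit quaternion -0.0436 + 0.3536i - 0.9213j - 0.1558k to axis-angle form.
axis = (0.3539, -0.9222, -0.1559), θ = 185°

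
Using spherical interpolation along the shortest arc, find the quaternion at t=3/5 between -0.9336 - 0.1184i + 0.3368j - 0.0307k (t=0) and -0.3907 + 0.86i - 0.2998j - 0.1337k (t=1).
-0.7998 + 0.5869i - 0.045j - 0.1178k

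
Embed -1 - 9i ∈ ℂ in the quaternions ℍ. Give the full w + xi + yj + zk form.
-1 - 9i + 0j + 0k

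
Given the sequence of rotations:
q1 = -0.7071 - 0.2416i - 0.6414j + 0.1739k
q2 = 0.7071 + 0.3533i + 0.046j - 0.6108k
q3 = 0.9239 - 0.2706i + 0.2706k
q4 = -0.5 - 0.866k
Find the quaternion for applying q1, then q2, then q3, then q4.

q2 · q1 = -0.2789 - 0.8044i - 0.3999j + 0.3394k
q3 · q2 · q1 = -0.5672 - 0.5595i - 0.4953j + 0.3463k
q4 · q3 · q2 · q1 = 0.5835 - 0.1492i + 0.7322j + 0.318k
0.5835 - 0.1492i + 0.7322j + 0.318k


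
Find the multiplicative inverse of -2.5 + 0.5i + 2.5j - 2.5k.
-0.1316 - 0.0263i - 0.1316j + 0.1316k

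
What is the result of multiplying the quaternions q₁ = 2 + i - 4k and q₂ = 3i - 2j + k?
1 - 2i - 17j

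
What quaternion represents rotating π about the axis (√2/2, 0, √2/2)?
0.7071i + 0.7071k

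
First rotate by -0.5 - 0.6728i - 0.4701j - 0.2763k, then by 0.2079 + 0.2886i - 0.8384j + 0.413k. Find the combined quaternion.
-0.1898 + 0.1416i + 0.1233j - 0.9637k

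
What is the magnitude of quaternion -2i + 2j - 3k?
√17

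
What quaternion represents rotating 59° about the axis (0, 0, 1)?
0.8704 + 0.4924k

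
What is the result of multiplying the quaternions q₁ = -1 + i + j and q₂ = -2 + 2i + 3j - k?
-3 - 5i - 4j + 2k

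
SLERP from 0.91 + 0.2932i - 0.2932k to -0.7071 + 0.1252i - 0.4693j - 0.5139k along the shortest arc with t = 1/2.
0.9476 + 0.0984i + 0.275j + 0.1293k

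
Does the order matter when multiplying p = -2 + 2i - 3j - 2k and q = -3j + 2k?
Yes: pq = -5 - 12i + 2j - 10k ≠ -5 + 12i + 10j + 2k = qp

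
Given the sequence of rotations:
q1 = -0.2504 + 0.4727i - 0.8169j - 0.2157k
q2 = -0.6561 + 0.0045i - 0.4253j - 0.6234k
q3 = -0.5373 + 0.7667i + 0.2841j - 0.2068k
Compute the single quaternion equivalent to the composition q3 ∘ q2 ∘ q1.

q2 · q1 = -0.3197 - 0.7288i + 0.3488j + 0.495k
q3 · q2 · q1 = 0.7338 + 0.3592i - 0.507j + 0.2746k
0.7338 + 0.3592i - 0.507j + 0.2746k


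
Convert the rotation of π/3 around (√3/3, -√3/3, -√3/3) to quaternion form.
0.866 + 0.2887i - 0.2887j - 0.2887k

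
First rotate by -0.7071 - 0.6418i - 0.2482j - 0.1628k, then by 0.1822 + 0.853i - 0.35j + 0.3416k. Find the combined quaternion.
0.3874 - 0.5783i + 0.1219j - 0.7076k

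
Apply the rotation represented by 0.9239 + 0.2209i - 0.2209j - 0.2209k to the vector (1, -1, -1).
(1, -1, -1)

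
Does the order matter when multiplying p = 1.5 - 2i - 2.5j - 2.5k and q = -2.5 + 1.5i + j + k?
Yes: pq = 4.25 + 7.25i + 6j + 9.5k ≠ 4.25 + 7.25i + 9.5j + 6k = qp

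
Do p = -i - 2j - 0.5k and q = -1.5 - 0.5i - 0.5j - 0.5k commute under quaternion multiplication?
No: pq = -1.75 + 2.25i + 2.75j + 0.25k ≠ -1.75 + 0.75i + 3.25j + 1.25k = qp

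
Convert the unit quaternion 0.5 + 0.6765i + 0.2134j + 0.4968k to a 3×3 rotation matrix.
[[0.4153, -0.2081, 0.8856], [0.7855, -0.4089, -0.4645], [0.4588, 0.8885, -0.0064]]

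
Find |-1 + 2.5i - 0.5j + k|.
2.915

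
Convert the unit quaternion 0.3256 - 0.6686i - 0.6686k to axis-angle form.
axis = (-√2/2, 0, -√2/2), θ = 142°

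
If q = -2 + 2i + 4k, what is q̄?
-2 - 2i - 4k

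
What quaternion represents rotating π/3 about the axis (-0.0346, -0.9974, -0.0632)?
0.866 - 0.0173i - 0.4987j - 0.0316k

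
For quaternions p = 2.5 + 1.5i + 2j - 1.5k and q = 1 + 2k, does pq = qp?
No: pq = 5.5 + 5.5i - j + 3.5k ≠ 5.5 - 2.5i + 5j + 3.5k = qp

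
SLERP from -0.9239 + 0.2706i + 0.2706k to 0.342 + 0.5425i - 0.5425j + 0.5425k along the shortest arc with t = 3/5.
-0.8105 - 0.2776i + 0.4347j - 0.2776k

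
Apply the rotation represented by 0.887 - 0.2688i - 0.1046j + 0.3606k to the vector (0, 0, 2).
(-0.759, 0.803, 1.667)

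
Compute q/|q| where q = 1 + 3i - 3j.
0.2294 + 0.6882i - 0.6882j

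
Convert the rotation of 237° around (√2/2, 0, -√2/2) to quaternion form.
-0.4772 + 0.6214i - 0.6214k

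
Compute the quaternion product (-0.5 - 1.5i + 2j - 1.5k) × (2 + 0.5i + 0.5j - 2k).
-4.25 - 6.5i - 3.75k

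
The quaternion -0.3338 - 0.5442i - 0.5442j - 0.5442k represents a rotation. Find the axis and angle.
axis = (-√3/3, -√3/3, -√3/3), θ = 219°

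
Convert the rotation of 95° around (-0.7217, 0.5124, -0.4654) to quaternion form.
0.6756 - 0.5321i + 0.3778j - 0.3431k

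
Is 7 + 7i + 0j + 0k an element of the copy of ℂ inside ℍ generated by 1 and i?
Yes. The quaternion 7 + 7i has j- and k-coefficients y = z = 0, so it lies in the complex subalgebra spanned by 1 and i.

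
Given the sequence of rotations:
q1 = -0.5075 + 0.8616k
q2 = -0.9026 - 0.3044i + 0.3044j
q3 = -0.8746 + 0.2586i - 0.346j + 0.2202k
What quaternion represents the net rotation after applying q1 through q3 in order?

q2 · q1 = 0.4581 + 0.4168i + 0.1078j - 0.7777k
q3 · q2 · q1 = -0.2999 - 0.0007i + 0.0401j + 0.9531k
-0.2999 - 0.0007i + 0.0401j + 0.9531k


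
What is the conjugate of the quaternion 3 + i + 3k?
3 - i - 3k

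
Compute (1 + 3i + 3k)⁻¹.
0.0526 - 0.1579i - 0.1579k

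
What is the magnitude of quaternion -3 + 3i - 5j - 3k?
√52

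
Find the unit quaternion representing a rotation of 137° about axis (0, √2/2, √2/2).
0.3665 + 0.6579j + 0.6579k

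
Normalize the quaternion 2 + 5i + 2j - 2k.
0.3288 + 0.822i + 0.3288j - 0.3288k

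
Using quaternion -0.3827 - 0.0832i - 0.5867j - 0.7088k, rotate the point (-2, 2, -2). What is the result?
(-0.637, -2.854, 1.858)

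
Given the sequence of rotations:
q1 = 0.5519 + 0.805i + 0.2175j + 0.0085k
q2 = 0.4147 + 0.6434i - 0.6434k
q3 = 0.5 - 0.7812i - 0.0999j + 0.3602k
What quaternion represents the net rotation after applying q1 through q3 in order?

q2 · q1 = -0.2836 + 0.8289i - 0.4332j - 0.2116k
q3 · q2 · q1 = 0.5387 + 0.8132i - 0.055j + 0.2133k
0.5387 + 0.8132i - 0.055j + 0.2133k


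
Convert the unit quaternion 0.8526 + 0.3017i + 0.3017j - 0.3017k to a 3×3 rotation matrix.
[[0.6359, 0.6965, 0.3324], [-0.3324, 0.6359, -0.6965], [-0.6965, 0.3324, 0.6359]]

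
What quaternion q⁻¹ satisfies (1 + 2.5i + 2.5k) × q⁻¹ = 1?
0.0741 - 0.1852i - 0.1852k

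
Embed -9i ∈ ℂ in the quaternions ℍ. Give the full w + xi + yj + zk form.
0 - 9i + 0j + 0k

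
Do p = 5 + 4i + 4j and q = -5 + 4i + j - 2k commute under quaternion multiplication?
No: pq = -45 - 8i - 7j - 22k ≠ -45 + 8i - 23j + 2k = qp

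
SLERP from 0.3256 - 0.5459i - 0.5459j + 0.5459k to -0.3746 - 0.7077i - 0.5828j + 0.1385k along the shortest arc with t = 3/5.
-0.0989 - 0.7026i - 0.6214j + 0.3325k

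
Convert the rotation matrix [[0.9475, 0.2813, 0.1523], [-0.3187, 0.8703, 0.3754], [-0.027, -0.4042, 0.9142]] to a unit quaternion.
0.9659 - 0.2018i + 0.0464j - 0.1553k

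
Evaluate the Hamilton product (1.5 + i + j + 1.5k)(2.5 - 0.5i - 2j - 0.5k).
7 + 4.25i - 0.75j + 1.5k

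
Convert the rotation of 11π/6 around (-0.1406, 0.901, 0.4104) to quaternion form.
-0.9659 - 0.0364i + 0.2332j + 0.1062k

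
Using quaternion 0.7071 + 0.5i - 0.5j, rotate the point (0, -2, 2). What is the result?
(-0.414, -2.414, -1.414)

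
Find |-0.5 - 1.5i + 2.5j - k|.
3.122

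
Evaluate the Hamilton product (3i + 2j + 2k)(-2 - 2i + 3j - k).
2 - 14i - 5j + 9k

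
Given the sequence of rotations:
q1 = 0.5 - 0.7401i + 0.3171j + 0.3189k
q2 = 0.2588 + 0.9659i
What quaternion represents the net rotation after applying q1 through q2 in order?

q2 · q1 = 0.8443 + 0.2914i - 0.226j + 0.3888k
0.8443 + 0.2914i - 0.226j + 0.3888k


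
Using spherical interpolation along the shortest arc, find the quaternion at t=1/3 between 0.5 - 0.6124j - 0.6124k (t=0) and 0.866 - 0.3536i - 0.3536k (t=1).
0.6816 - 0.1321i - 0.4386j - 0.5707k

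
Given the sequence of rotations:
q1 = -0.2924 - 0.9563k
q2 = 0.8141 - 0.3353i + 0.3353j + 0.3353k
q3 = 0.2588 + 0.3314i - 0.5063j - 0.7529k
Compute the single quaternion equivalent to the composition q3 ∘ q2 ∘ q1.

q2 · q1 = 0.0826 - 0.2226i - 0.4187j - 0.8766k
q3 · q2 · q1 = -0.7768 + 0.0983i + 0.3079j - 0.5405k
-0.7768 + 0.0983i + 0.3079j - 0.5405k


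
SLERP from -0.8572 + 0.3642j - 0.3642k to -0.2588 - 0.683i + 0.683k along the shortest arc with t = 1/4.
-0.688 + 0.2572i + 0.3337j - 0.5909k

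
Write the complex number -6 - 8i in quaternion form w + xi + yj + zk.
-6 - 8i + 0j + 0k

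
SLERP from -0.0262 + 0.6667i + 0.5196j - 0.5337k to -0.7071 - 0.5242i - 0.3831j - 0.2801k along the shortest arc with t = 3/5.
0.4845 + 0.6966i + 0.525j - 0.0655k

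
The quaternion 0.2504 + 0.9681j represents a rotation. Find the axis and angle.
axis = (0, 1, 0), θ = 151°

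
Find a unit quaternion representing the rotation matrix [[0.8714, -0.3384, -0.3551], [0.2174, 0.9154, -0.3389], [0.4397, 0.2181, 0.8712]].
0.9563 + 0.1456i - 0.2078j + 0.1453k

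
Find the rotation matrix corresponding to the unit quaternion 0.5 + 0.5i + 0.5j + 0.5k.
[[0, 0, 1], [1, 0, 0], [0, 1, 0]]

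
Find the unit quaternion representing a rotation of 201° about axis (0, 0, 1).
-0.1822 + 0.9833k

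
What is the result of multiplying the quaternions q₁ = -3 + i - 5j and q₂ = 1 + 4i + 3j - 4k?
8 + 9i - 10j + 35k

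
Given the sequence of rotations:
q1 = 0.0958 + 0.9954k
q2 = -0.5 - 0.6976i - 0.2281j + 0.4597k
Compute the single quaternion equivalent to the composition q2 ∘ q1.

q2 · q1 = -0.5055 - 0.2939i + 0.6725j - 0.4537k
-0.5055 - 0.2939i + 0.6725j - 0.4537k


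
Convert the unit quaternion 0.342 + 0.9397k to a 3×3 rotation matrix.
[[-0.7661, -0.6428, 0], [0.6428, -0.7661, 0], [0, 0, 1]]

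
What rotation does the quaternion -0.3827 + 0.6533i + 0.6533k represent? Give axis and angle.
axis = (√2/2, 0, √2/2), θ = 5π/4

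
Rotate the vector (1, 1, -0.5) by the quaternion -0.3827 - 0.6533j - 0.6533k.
(-1.457, 0.22, 0.28)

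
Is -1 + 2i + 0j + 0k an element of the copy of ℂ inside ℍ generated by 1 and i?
Yes. The quaternion -1 + 2i has j- and k-coefficients y = z = 0, so it lies in the complex subalgebra spanned by 1 and i.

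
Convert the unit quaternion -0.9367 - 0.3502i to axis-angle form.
axis = (-1, 0, 0), θ = 319°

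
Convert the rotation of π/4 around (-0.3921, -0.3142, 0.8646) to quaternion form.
0.9239 - 0.1501i - 0.1202j + 0.3309k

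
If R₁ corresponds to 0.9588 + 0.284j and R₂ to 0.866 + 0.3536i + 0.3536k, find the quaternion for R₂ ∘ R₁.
0.8303 + 0.2386i + 0.2459j + 0.4395k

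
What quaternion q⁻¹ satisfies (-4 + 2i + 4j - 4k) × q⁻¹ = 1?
-0.0769 - 0.0385i - 0.0769j + 0.0769k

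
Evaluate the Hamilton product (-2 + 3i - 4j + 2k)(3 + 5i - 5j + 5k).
-51 - 11i - 7j + k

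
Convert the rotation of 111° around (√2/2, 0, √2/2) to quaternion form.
0.5664 + 0.5827i + 0.5827k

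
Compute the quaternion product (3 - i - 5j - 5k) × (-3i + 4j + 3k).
32 - 4i + 30j - 10k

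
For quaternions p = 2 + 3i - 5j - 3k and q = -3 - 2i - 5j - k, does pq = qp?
No: pq = -28 - 23i + 14j - 18k ≠ -28 - 3i - 4j + 32k = qp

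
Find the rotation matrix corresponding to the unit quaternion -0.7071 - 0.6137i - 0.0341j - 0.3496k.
[[0.7532, -0.4525, 0.4773], [0.5363, 0.0023, -0.8441], [0.3809, 0.8917, 0.2444]]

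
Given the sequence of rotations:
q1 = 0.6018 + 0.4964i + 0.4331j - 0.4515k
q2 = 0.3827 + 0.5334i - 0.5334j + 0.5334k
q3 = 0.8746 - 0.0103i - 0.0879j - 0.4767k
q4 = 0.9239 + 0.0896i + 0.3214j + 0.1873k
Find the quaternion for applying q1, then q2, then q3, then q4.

q2 · q1 = 0.4374 + 0.5208i + 0.3504j + 0.644k
q3 · q2 · q1 = 0.7257 + 0.5614i + 0.0264j + 0.3969k
q4 · q3 · q2 · q1 = 0.5373 + 0.7063i + 0.3272j + 0.3246k
0.5373 + 0.7063i + 0.3272j + 0.3246k


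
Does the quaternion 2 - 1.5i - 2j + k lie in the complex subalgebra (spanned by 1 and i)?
No. The quaternion 2 - 1.5i - 2j + k has j-coefficient y = -2 and k-coefficient z = 1, not both zero, so it does not lie in the complex subalgebra spanned by 1 and i.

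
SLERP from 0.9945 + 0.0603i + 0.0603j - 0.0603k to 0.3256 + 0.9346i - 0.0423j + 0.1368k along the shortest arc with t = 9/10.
0.4352 + 0.8915i - 0.0323j + 0.1216k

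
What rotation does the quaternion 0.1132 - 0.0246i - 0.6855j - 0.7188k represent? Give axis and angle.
axis = (-0.0248, -0.6899, -0.7234), θ = 167°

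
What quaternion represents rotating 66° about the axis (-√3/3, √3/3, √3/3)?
0.8387 - 0.3144i + 0.3144j + 0.3144k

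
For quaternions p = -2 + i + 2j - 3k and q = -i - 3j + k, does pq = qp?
No: pq = 10 - 5i + 8j - 3k ≠ 10 + 9i + 4j - k = qp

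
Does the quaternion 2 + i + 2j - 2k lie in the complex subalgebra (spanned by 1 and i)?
No. The quaternion 2 + i + 2j - 2k has j-coefficient y = 2 and k-coefficient z = -2, not both zero, so it does not lie in the complex subalgebra spanned by 1 and i.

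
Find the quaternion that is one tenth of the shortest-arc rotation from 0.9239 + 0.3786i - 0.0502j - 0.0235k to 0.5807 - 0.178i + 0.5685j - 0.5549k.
0.9382 + 0.3332i + 0.0229j - 0.0904k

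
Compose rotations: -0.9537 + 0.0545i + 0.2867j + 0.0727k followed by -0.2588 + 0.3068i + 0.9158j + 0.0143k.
-0.0335 - 0.2442i - 0.9691j + 0.0056k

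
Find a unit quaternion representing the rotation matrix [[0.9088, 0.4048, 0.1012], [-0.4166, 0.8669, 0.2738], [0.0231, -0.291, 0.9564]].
0.9659 - 0.1462i + 0.0202j - 0.2126k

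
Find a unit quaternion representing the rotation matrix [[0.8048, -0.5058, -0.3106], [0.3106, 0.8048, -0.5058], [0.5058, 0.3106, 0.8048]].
0.9239 + 0.2209i - 0.2209j + 0.2209k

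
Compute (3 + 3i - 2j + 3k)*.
3 - 3i + 2j - 3k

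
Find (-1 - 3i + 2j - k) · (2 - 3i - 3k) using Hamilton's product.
-14 - 9i - 2j + 7k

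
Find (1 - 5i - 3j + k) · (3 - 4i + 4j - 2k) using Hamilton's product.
-3 - 17i - 19j - 31k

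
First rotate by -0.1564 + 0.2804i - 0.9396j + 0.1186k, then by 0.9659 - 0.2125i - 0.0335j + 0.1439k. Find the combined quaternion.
-0.14 + 0.4353i - 0.8368j + 0.3011k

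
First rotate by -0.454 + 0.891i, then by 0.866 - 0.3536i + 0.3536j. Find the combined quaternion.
-0.0781 + 0.9321i - 0.1605j - 0.3151k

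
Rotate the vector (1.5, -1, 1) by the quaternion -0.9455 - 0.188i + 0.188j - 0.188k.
(1.429, -0.858, 1.213)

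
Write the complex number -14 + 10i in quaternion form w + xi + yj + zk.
-14 + 10i + 0j + 0k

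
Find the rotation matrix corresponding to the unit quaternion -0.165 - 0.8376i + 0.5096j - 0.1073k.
[[0.4576, -0.8891, 0.0116], [-0.8183, -0.4262, -0.3858], [0.3479, 0.167, -0.9225]]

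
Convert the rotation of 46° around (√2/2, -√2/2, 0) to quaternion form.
0.9205 + 0.2763i - 0.2763j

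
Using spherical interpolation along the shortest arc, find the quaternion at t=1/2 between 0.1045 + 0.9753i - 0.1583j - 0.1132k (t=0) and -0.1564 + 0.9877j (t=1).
0.1704 + 0.6368i - 0.7483j - 0.0739k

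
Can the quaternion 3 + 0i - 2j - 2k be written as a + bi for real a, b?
No. The quaternion 3 - 2j - 2k has j-coefficient y = -2 and k-coefficient z = -2, not both zero, so it does not lie in the complex subalgebra spanned by 1 and i.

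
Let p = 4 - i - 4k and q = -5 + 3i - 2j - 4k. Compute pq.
-33 + 9i - 24j + 6k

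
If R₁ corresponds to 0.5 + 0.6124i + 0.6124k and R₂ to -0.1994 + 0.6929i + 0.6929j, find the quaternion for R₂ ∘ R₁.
-0.524 + 0.6487i - 0.0779j - 0.5464k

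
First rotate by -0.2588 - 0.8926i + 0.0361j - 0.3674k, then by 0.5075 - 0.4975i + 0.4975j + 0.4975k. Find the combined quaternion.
-0.4106 - 0.525i - 0.7373j + 0.1109k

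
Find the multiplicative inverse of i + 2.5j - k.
-0.1212i - 0.303j + 0.1212k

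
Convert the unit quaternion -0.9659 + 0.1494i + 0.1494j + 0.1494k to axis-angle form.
axis = (√3/3, √3/3, √3/3), θ = 11π/6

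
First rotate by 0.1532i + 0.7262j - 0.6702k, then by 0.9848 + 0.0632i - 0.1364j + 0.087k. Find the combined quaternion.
0.1477 + 0.1791i + 0.7708j - 0.5932k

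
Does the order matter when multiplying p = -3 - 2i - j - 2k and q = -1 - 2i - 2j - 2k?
Yes: pq = -7 + 6i + 7j + 10k ≠ -7 + 10i + 7j + 6k = qp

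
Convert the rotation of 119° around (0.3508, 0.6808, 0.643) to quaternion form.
0.5075 + 0.3023i + 0.5866j + 0.554k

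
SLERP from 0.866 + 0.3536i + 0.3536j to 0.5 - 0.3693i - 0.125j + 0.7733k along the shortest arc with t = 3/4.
0.7187 - 0.2002i + 0.0101j + 0.6658k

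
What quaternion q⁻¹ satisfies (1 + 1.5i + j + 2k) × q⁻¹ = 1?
0.1212 - 0.1818i - 0.1212j - 0.2424k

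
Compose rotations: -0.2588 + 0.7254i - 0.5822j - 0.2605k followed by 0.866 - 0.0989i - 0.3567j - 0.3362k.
-0.4476 + 0.551i - 0.6815j + 0.1777k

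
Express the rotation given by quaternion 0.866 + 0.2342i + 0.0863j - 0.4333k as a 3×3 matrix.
[[0.6096, 0.7909, -0.0535], [-0.7101, 0.5148, -0.4804], [-0.3524, 0.3308, 0.8754]]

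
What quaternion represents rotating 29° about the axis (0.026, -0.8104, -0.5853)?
0.9681 + 0.0065i - 0.2029j - 0.1465k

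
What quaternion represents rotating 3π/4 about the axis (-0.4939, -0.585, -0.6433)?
0.3827 - 0.4563i - 0.5405j - 0.5943k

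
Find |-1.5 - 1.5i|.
2.121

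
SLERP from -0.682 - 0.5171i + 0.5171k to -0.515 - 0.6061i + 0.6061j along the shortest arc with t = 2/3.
-0.621 - 0.6247i + 0.4326j + 0.1921k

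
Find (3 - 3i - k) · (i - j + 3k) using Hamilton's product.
6 + 2i + 5j + 12k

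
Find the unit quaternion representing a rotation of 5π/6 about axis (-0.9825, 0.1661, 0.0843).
0.2588 - 0.949i + 0.1604j + 0.0814k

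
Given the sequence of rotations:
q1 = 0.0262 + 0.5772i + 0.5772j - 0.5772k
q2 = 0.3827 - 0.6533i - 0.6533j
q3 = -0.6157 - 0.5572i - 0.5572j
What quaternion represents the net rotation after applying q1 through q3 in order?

q2 · q1 = 0.7642 + 0.5809i - 0.1733j - 0.2209k
q3 · q2 · q1 = -0.2434 - 0.6604i - 0.4422j + 0.5562k
-0.2434 - 0.6604i - 0.4422j + 0.5562k


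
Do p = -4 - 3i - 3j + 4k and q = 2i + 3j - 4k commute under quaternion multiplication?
No: pq = 31 - 8i - 16j + 13k ≠ 31 - 8i - 8j + 19k = qp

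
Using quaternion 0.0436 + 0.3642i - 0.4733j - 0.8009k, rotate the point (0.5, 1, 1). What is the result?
(-1.265, -0.029, 0.806)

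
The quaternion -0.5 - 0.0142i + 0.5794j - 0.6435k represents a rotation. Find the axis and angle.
axis = (-0.0164, 0.669, -0.7431), θ = 4π/3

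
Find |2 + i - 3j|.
√14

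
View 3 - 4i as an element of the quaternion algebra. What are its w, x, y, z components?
3 - 4i + 0j + 0k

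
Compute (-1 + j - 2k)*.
-1 - j + 2k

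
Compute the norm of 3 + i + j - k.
√12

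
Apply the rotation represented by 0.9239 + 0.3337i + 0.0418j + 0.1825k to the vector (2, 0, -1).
(1.661, 1.332, -0.685)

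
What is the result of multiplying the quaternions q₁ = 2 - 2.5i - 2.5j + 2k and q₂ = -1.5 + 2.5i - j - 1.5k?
3.75 + 14.5i + 3j + 2.75k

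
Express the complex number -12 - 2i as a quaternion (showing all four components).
-12 - 2i + 0j + 0k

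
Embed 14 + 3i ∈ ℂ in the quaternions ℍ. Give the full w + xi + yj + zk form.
14 + 3i + 0j + 0k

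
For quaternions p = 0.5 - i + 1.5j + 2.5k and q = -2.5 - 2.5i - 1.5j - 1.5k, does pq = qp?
No: pq = 2.25 + 2.75i - 12.25j - 1.75k ≠ 2.25 - 0.25i + 3.25j - 12.25k = qp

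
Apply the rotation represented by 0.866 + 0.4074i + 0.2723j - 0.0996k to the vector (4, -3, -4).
(0.582, 1.292, -6.244)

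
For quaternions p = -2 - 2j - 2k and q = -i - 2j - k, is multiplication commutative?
No: pq = -6 + 6j ≠ -6 + 4i + 2j + 4k = qp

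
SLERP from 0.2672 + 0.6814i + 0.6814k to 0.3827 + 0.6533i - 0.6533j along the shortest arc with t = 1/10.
0.2939 + 0.7112i - 0.0773j + 0.6339k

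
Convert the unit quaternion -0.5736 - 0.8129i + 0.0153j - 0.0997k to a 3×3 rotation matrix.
[[0.9797, -0.1393, 0.1445], [0.0895, -0.3415, -0.9356], [0.1796, 0.9295, -0.3221]]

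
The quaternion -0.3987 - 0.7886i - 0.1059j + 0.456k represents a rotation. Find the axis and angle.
axis = (-0.8599, -0.1155, 0.4972), θ = 227°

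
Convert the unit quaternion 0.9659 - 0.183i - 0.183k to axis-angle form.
axis = (-√2/2, 0, -√2/2), θ = π/6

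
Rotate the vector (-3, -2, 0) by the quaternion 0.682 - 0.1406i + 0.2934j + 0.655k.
(2.042, -2.638, 1.368)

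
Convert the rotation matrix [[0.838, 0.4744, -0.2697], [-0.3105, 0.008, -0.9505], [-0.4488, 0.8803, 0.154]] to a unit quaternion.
0.7071 + 0.6473i + 0.0633j - 0.2775k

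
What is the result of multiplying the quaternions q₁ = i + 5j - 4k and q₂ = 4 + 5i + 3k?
7 + 19i - 3j - 41k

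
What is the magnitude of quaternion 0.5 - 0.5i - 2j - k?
2.345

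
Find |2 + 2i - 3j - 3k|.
√26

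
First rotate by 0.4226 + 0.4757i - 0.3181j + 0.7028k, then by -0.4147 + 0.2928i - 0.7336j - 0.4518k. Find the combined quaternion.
-0.2304 - 0.7328i - 0.5988j - 0.2265k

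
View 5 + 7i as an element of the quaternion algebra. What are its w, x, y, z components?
5 + 7i + 0j + 0k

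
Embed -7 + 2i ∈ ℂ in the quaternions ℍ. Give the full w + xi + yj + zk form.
-7 + 2i + 0j + 0k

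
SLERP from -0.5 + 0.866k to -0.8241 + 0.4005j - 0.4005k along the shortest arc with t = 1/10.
-0.6133 + 0.0602j + 0.7875k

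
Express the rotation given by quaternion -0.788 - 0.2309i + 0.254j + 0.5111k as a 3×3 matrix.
[[0.3485, 0.6882, -0.6363], [-0.9228, 0.3709, -0.1043], [0.1643, 0.6235, 0.7643]]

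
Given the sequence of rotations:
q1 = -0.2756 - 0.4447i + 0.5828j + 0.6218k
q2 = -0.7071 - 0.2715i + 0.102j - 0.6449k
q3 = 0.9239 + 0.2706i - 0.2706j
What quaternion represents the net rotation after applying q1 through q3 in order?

q2 · q1 = 0.4157 + 0.8285i + 0.0154j - 0.3748k
q3 · q2 · q1 = 0.164 + 0.9794i + 0.0032j - 0.1179k
0.164 + 0.9794i + 0.0032j - 0.1179k


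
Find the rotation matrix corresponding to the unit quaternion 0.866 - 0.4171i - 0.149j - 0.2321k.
[[0.8479, 0.5263, -0.0645], [-0.2777, 0.5443, 0.7916], [0.4517, -0.6533, 0.6077]]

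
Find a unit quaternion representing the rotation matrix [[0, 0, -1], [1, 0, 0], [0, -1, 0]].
0.5 - 0.5i - 0.5j + 0.5k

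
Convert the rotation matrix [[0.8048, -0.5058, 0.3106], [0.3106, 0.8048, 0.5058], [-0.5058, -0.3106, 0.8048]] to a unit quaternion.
0.9239 - 0.2209i + 0.2209j + 0.2209k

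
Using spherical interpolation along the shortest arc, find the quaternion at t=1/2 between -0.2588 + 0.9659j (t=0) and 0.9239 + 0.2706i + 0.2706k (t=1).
-0.7513 - 0.1719i + 0.6136j - 0.1719k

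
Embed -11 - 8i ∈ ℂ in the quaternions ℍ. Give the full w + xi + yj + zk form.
-11 - 8i + 0j + 0k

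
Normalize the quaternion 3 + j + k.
0.9045 + 0.3015j + 0.3015k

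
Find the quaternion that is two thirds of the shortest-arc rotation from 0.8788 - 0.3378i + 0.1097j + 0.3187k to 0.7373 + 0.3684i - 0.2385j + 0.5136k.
0.8536 + 0.1375i - 0.1296j + 0.4855k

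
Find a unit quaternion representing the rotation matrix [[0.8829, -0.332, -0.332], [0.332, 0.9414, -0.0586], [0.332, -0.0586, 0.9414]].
0.9703 - 0.1711j + 0.1711k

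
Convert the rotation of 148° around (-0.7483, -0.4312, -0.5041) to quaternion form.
0.2756 - 0.7193i - 0.4145j - 0.4846k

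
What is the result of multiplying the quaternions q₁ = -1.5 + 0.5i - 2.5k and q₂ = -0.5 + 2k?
5.75 - 0.25i - j - 1.75k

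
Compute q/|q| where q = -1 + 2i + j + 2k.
-0.3162 + 0.6325i + 0.3162j + 0.6325k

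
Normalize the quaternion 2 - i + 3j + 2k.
0.4714 - 0.2357i + 0.7071j + 0.4714k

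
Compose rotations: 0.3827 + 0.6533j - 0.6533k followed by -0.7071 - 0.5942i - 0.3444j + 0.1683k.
0.0643 - 0.1124i - 0.9819j + 0.1382k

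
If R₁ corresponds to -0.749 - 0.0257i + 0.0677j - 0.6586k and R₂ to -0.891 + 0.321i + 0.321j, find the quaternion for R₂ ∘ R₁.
0.6539 - 0.4289i - 0.0893j + 0.6168k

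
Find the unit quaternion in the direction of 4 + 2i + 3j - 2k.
0.6963 + 0.3482i + 0.5222j - 0.3482k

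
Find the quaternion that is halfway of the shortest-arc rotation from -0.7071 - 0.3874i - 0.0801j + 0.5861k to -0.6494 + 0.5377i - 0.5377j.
-0.8432 + 0.0934i - 0.384j + 0.3643k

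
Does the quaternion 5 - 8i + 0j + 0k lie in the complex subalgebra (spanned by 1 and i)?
Yes. The quaternion 5 - 8i has j- and k-coefficients y = z = 0, so it lies in the complex subalgebra spanned by 1 and i.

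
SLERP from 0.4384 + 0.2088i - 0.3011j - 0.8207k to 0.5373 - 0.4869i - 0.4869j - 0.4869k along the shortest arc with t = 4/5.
0.5464 - 0.3597i - 0.4736j - 0.5897k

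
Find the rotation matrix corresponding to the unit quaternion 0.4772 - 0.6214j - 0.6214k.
[[-0.5446, 0.5931, -0.5931], [-0.5931, 0.2277, 0.7723], [0.5931, 0.7723, 0.2277]]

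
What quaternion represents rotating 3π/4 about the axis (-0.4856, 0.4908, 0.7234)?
0.3827 - 0.4486i + 0.4534j + 0.6683k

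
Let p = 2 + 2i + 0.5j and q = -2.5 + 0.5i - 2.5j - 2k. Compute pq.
-4.75 - 5i - 2.25j - 9.25k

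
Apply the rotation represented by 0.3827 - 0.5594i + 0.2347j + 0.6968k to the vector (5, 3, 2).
(-3.994, 1.073, -4.571)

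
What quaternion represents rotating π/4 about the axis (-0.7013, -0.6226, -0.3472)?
0.9239 - 0.2684i - 0.2383j - 0.1329k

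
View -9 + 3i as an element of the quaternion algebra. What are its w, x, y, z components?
-9 + 3i + 0j + 0k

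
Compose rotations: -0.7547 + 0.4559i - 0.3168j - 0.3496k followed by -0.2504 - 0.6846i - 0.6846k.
0.2617 + 0.1856i - 0.4721j + 0.8211k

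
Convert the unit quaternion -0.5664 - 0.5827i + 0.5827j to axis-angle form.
axis = (-√2/2, √2/2, 0), θ = 249°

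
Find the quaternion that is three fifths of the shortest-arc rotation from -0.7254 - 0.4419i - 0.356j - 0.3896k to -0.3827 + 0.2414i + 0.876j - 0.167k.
-0.1096 - 0.4387i - 0.8875j - 0.0891k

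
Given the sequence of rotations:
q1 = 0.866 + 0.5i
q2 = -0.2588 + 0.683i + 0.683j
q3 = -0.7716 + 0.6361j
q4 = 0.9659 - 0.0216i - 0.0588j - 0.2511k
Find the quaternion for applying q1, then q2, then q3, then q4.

q2 · q1 = -0.5656 + 0.4621i + 0.5915j - 0.3415k
q3 · q2 · q1 = 0.0602 - 0.5738i - 0.8162j - 0.0304k
q4 · q3 · q2 · q1 = -0.0099 - 0.7587i - 0.6485j - 0.0606k
-0.0099 - 0.7587i - 0.6485j - 0.0606k


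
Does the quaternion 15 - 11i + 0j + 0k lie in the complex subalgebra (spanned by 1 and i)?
Yes. The quaternion 15 - 11i has j- and k-coefficients y = z = 0, so it lies in the complex subalgebra spanned by 1 and i.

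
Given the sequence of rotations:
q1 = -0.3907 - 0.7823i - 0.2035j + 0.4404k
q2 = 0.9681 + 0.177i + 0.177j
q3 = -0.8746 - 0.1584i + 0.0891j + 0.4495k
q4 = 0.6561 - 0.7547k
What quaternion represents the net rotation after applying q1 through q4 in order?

q2 · q1 = -0.2038 - 0.7485i - 0.3441j + 0.5288k
q3 · q2 · q1 = -0.1474 + 0.8887i + 0.0301j - 0.4329k
q4 · q3 · q2 · q1 = -0.4234 + 0.6058i - 0.651j - 0.1728k
-0.4234 + 0.6058i - 0.651j - 0.1728k


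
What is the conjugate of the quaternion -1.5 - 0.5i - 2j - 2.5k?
-1.5 + 0.5i + 2j + 2.5k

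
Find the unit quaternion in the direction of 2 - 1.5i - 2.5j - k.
0.5443 - 0.4082i - 0.6804j - 0.2722k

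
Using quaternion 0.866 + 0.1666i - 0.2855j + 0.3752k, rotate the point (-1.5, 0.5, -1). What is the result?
(-0.836, 0.002, -1.674)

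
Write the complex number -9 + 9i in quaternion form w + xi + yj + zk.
-9 + 9i + 0j + 0k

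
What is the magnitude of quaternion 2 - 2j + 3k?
√17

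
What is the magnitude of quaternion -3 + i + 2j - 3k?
√23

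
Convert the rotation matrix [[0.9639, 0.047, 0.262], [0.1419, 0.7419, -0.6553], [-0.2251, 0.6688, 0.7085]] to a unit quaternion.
0.9239 + 0.3583i + 0.1318j + 0.0257k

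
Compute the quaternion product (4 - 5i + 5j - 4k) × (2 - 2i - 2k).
-10 - 28i + 8j - 6k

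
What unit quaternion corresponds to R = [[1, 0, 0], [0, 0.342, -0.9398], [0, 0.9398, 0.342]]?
0.8191 + 0.5736i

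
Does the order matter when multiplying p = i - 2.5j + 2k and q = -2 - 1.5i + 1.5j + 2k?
Yes: pq = 1.25 - 10i - 6.25k ≠ 1.25 + 6i + 10j - 1.75k = qp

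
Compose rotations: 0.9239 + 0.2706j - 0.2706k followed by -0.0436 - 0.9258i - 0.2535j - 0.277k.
-0.0466 - 0.7118i - 0.4965j - 0.4946k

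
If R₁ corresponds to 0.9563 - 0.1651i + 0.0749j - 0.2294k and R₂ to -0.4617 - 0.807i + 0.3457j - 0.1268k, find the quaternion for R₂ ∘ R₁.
-0.6297 - 0.7653i + 0.1318j - 0.0187k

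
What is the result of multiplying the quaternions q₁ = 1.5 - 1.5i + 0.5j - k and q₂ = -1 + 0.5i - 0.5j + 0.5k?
2i - j + 2.25k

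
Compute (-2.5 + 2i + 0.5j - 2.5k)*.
-2.5 - 2i - 0.5j + 2.5k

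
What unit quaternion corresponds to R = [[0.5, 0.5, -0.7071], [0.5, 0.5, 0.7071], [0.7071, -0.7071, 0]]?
0.7071 - 0.5i - 0.5j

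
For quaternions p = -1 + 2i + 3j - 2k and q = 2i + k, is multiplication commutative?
No: pq = -2 + i - 6j - 7k ≠ -2 - 5i + 6j + 5k = qp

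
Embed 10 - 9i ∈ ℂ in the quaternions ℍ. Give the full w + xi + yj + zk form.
10 - 9i + 0j + 0k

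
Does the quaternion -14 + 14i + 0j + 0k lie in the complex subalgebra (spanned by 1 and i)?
Yes. The quaternion -14 + 14i has j- and k-coefficients y = z = 0, so it lies in the complex subalgebra spanned by 1 and i.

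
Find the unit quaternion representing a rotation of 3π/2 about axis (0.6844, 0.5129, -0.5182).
-0.7071 + 0.4839i + 0.3627j - 0.3664k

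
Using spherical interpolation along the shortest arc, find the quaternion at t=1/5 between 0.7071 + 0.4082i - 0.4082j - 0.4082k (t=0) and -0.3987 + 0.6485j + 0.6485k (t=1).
0.6643 + 0.3345i - 0.4726j - 0.4726k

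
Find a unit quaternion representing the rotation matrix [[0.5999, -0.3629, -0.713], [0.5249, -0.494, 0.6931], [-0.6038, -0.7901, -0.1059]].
-0.5 + 0.7416i + 0.0546j - 0.4439k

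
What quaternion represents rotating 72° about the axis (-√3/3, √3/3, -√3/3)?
0.809 - 0.3394i + 0.3394j - 0.3394k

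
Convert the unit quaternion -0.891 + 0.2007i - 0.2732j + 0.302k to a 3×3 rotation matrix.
[[0.6683, 0.4285, 0.6081], [-0.6478, 0.737, 0.1926], [-0.3656, -0.5227, 0.7702]]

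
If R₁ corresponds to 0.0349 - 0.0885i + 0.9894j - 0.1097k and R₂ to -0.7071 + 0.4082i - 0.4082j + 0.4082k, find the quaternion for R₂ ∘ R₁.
0.4601 - 0.2823i - 0.7052j + 0.4596k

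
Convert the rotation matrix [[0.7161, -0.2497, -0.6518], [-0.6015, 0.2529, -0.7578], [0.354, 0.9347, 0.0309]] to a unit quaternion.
0.7071 + 0.5984i - 0.3556j - 0.1244k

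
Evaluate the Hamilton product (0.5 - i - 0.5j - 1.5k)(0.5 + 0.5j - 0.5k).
-0.25 + 0.5i - 0.5j - 1.5k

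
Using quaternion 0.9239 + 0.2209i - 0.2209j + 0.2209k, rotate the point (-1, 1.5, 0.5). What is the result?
(-1.719, 0.644, 0.363)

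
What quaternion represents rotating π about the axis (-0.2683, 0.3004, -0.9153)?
-0.2683i + 0.3004j - 0.9153k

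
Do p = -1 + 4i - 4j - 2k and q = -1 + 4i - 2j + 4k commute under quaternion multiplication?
No: pq = -15 - 28i - 18j + 6k ≠ -15 + 12i + 30j - 10k = qp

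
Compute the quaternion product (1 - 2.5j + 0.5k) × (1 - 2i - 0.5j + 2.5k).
-1.5 - 8i - 4j - 2k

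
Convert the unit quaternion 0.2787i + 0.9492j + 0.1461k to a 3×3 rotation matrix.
[[-0.8447, 0.5291, 0.0814], [0.5291, 0.802, 0.2774], [0.0814, 0.2774, -0.9573]]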